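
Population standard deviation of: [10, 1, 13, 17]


Mean = 41/4
  (10-41/4)²=1/16
  (1-41/4)²=1369/16
  (13-41/4)²=121/16
  (17-41/4)²=729/16
Σ(x-μ)² = 555/4
σ² = (555/4)/4 = 555/16

σ = √(555/16) ≈ 5.8896


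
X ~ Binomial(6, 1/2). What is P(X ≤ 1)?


P(X ≤ 1) = Σ P(X=i) for i=0..1
P(X=0) = 1/64
P(X=1) = 3/32
Sum = 7/64

P(X ≤ 1) = 7/64 ≈ 10.94%


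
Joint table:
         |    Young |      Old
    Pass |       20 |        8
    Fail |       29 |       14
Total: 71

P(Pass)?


P(Pass) = (20+8)/71 = 28/71

P(Pass) = 28/71 ≈ 39.44%


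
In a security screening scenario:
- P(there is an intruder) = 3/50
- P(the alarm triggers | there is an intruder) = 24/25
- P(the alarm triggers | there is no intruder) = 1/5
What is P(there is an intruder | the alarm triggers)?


Using Bayes' theorem:
P(A|B) = P(B|A)·P(A) / P(B)

P(the alarm triggers) = 24/25 × 3/50 + 1/5 × 47/50
= 36/625 + 47/250 = 307/1250

P(there is an intruder|the alarm triggers) = (36/625) / (307/1250) = 72/307

P(there is an intruder|the alarm triggers) = 72/307 ≈ 23.45%


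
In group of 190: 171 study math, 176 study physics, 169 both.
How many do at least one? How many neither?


|A∪B| = 171+176-169 = 178
Neither = 190-178 = 12

At least one: 178; Neither: 12


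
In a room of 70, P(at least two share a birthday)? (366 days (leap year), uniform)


P(all different) = Π(366-i)/366 for i=0..69
= 0.000858
P(match) = 1 - 0.000858 = 0.999142

P ≈ 0.9991 ≈ 99.91%


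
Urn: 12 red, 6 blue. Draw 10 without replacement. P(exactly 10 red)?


Hypergeometric: C(12,10)×C(6,0)/C(18,10)
= 66×1/43758 = 1/663

P(X=10) = 1/663 ≈ 0.15%


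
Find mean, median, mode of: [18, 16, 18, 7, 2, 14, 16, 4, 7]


Sorted: [2, 4, 7, 7, 14, 16, 16, 18, 18]
Mean = 102/9 = 34/3
Median = 14
Freq: {18: 2, 16: 2, 7: 2, 2: 1, 14: 1, 4: 1}
Mode: [7, 16, 18]

Mean=34/3, Median=14, Mode=[7, 16, 18]


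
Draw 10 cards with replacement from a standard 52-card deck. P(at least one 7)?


P(not a 7) = 48/52 = 12/13
P(none in 10 draws) = (12/13)^10 = 61917364224/137858491849
P(≥1 7) = 1 - 61917364224/137858491849 = 75941127625/137858491849

P = 75941127625/137858491849 ≈ 55.09%


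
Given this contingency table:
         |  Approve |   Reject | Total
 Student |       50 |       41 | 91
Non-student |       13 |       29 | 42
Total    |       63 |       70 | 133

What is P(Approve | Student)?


P(Approve | Student) = 50/(50+41) = 50/91

P(Approve|Student) = 50/91 ≈ 54.95%


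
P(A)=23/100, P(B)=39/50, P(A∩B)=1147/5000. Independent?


P(A)×P(B) = 897/5000
P(A∩B) = 1147/5000
Not equal → NOT independent

No, not independent


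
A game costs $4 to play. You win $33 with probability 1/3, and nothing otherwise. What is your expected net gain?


E[gain] = (33-4)×1/3 + (-4)×2/3
= 29/3 - 8/3 = 7

Expected net gain = $7 ≈ $7.00


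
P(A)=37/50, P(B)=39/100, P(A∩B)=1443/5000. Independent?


P(A)×P(B) = 1443/5000
P(A∩B) = 1443/5000
Equal ✓ → Independent

Yes, independent


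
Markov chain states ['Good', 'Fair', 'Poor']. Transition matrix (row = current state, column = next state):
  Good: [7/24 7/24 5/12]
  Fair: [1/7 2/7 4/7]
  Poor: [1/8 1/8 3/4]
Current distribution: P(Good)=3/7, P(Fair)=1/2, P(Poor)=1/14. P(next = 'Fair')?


P(next=Fair) = Σᵢ P(now=i)×P(i→Fair)
= 3/7×7/24 + 1/2×2/7 + 1/14×1/8
= 1/8 + 1/7 + 1/112 = 31/112

P = 31/112 ≈ 0.2768


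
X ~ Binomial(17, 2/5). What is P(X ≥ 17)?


P(X ≥ 17) = Σ P(X=i) for i=17..17
P(X=17) = 131072/762939453125
Sum = 131072/762939453125

P(X ≥ 17) = 131072/762939453125 ≈ 0.00%


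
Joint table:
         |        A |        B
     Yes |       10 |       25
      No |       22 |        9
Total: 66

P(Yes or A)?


P(Yes∨A) = P(Yes) + P(A) - P(Yes∧A)
= (35 + 32 - 10)/66 = 57/66 = 19/22

P = 19/22 ≈ 86.36%


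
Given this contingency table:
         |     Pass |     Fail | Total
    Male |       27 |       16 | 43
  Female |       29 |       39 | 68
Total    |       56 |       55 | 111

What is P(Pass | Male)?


P(Pass | Male) = 27/(27+16) = 27/43

P(Pass|Male) = 27/43 ≈ 62.79%


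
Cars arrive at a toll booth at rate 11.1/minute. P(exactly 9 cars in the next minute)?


Poisson(λ=11.1): P(X=9) = e^(-λ)×λ^k/k!
= e^(-11.1) × 11.1^9 / 9!
≈ 1.511232382e-05 × 2558036924.39 / 362880 ≈ 0.106531

P(X=9) ≈ 0.106531 ≈ 10.65%


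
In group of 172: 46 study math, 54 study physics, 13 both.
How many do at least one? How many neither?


|A∪B| = 46+54-13 = 87
Neither = 172-87 = 85

At least one: 87; Neither: 85


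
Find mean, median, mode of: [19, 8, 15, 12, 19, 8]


Sorted: [8, 8, 12, 15, 19, 19]
Mean = 81/6 = 27/2
Median = 27/2
Freq: {19: 2, 8: 2, 15: 1, 12: 1}
Mode: [8, 19]

Mean=27/2, Median=27/2, Mode=[8, 19]


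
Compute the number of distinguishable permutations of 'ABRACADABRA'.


Letters: 11, freq: {'A': 5, 'B': 2, 'R': 2, 'C': 1, 'D': 1}
11!/(5!×2!×2!×1!×1!) = 39916800/480 = 83160

83160


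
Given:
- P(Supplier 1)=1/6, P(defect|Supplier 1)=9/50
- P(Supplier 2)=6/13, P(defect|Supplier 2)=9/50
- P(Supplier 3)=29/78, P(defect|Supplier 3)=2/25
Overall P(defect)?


P(B) = Σ P(B|Aᵢ)×P(Aᵢ)
  9/50×1/6 = 3/100
  9/50×6/13 = 27/325
  2/25×29/78 = 29/975
Sum = 557/3900

P(defect) = 557/3900 ≈ 14.28%


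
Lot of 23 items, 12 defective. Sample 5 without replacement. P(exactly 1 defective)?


Hypergeometric: C(12,1)×C(11,4)/C(23,5)
= 12×330/33649 = 360/3059

P(X=1) = 360/3059 ≈ 11.77%


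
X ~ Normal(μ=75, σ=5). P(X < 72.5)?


z = (72.5-75)/5 = -0.5
P(Z < -0.5) = 0.3085

P(X < 72.5) ≈ 0.3085


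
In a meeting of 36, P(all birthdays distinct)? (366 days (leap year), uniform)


P(all different) = Π(366-i)/366 for i=0..35
= (366/366)×(365/366)×...×(331/366)
= 0.168667

P ≈ 0.1687 ≈ 16.87%


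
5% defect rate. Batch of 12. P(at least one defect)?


P(all good) = (19/20)^12 = 2213314919066161/4096000000000000
P(≥1 defect) = 1882685080933839/4096000000000000

P = 1882685080933839/4096000000000000 ≈ 45.96%


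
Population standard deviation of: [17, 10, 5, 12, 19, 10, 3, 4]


Mean = 80/8 = 10
  (17-10)²=49
  (10-10)²=0
  (5-10)²=25
  (12-10)²=4
  (19-10)²=81
  (10-10)²=0
  (3-10)²=49
  (4-10)²=36
Σ(x-μ)² = 244
σ² = 244/8 = 61/2

σ = √(61/2) ≈ 5.5227


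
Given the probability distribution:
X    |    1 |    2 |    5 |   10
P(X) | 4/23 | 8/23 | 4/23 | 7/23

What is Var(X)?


E[X] = 110/23
E[X²] = 836/23
Var(X) = E[X²] - (E[X])² = 836/23 - 12100/529 = 7128/529

Var(X) = 7128/529 ≈ 13.4745


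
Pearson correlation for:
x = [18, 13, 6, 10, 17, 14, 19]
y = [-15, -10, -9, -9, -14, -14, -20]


n=7, Σx=97, Σy=-91, Σxy=-1358, Σx²=1475, Σy²=1279
r = (7×(-1358) - 97×(-91))/√((7×1475 - 97²)(7×1279 - (-91)²))
= -679/√(916×672) = -679/√615552 ≈ -679/784.5712 ≈ -0.8654

r ≈ -0.8654


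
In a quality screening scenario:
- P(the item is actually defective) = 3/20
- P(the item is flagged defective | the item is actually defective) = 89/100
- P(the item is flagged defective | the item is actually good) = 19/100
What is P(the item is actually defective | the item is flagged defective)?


Using Bayes' theorem:
P(A|B) = P(B|A)·P(A) / P(B)

P(the item is flagged defective) = 89/100 × 3/20 + 19/100 × 17/20
= 267/2000 + 323/2000 = 59/200

P(the item is actually defective|the item is flagged defective) = (267/2000) / (59/200) = 267/590

P(the item is actually defective|the item is flagged defective) = 267/590 ≈ 45.25%


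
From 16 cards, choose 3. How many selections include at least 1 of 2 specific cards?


Complement: C(16,3) - C(14,3) = 560 - 364 = 196

196


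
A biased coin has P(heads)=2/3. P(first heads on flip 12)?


Geometric: P(X=12) = (1-p)^(k-1)×p = (1/3)^11×2/3 = 2/531441

P(X=12) = 2/531441 ≈ 0.00%


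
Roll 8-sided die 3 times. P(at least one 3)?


P(no 3)^3 = (7/8)^3 = 343/512
P(≥1) = 1 - 343/512 = 169/512

P = 169/512 ≈ 33.01%


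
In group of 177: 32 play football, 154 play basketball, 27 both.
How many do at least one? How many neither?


|A∪B| = 32+154-27 = 159
Neither = 177-159 = 18

At least one: 159; Neither: 18


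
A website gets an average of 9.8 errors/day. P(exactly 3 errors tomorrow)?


Poisson(λ=9.8): P(X=3) = e^(-λ)×λ^k/k!
= e^(-9.8) × 9.8^3 / 3!
≈ 5.545159943e-05 × 941.192 / 6 ≈ 0.008698

P(X=3) ≈ 0.008698 ≈ 0.87%


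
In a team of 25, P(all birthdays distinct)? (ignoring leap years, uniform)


P(all different) = Π(365-i)/365 for i=0..24
= (365/365)×(364/365)×...×(341/365)
= 0.431300

P ≈ 0.4313 ≈ 43.13%


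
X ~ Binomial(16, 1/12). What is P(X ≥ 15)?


P(X ≥ 15) = Σ P(X=i) for i=15..16
P(X=15) = 11/11555266180939776
P(X=16) = 1/184884258895036416
Sum = 59/61628086298345472

P(X ≥ 15) = 59/61628086298345472 ≈ 0.00%


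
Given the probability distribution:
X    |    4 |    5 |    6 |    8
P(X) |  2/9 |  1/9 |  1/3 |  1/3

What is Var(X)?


E[X] = 55/9
E[X²] = 119/3
Var(X) = E[X²] - (E[X])² = 119/3 - 3025/81 = 188/81

Var(X) = 188/81 ≈ 2.3210


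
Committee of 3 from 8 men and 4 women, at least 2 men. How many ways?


Count by #men:
  2M,1W: C(8,2)×C(4,1)=112
  3M,0W: C(8,3)×C(4,0)=56
Total = 168

168


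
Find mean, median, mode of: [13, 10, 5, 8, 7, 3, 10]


Sorted: [3, 5, 7, 8, 10, 10, 13]
Mean = 56/7 = 8
Median = 8
Freq: {13: 1, 10: 2, 5: 1, 8: 1, 7: 1, 3: 1}
Mode: [10]

Mean=8, Median=8, Mode=10


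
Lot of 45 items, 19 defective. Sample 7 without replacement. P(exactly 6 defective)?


Hypergeometric: C(19,6)×C(26,1)/C(45,7)
= 27132×26/45379620 = 4522/290895

P(X=6) = 4522/290895 ≈ 1.55%


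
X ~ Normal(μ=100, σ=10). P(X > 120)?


z = (120-100)/10 = 2.0
P(X > 120) = 1 - P(Z ≤ 2.0) = 1 - 0.9772 = 0.0228

P(X > 120) ≈ 0.0228


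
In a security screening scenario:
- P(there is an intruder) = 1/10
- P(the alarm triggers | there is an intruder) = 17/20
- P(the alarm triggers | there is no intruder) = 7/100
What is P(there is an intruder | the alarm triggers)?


Using Bayes' theorem:
P(A|B) = P(B|A)·P(A) / P(B)

P(the alarm triggers) = 17/20 × 1/10 + 7/100 × 9/10
= 17/200 + 63/1000 = 37/250

P(there is an intruder|the alarm triggers) = (17/200) / (37/250) = 85/148

P(there is an intruder|the alarm triggers) = 85/148 ≈ 57.43%


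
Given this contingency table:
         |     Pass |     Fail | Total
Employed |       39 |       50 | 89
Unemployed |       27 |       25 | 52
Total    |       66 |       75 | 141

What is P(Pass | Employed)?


P(Pass | Employed) = 39/(39+50) = 39/89

P(Pass|Employed) = 39/89 ≈ 43.82%


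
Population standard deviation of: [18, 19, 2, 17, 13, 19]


Mean = 88/6 = 44/3
  (18-44/3)²=100/9
  (19-44/3)²=169/9
  (2-44/3)²=1444/9
  (17-44/3)²=49/9
  (13-44/3)²=25/9
  (19-44/3)²=169/9
Σ(x-μ)² = 652/3
σ² = (652/3)/6 = 326/9

σ = √(326/9) ≈ 6.0185


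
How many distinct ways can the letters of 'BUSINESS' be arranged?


Letters: 8, freq: {'B': 1, 'U': 1, 'S': 3, 'I': 1, 'N': 1, 'E': 1}
8!/(1!×1!×3!×1!×1!×1!) = 40320/6 = 6720

6720


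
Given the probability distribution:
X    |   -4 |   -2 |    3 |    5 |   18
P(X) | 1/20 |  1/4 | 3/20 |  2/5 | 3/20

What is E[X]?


E[X] = Σ x·P(X=x)
= (-4)×(1/20) + (-2)×(1/4) + (3)×(3/20) + (5)×(2/5) + (18)×(3/20)
= 89/20

E[X] = 89/20


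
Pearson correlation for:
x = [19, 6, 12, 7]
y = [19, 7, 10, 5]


n=4, Σx=44, Σy=41, Σxy=558, Σx²=590, Σy²=535
r = (4×558 - 44×41)/√((4×590 - 44²)(4×535 - 41²))
= 428/√(424×459) = 428/√194616 ≈ 428/441.1530 ≈ 0.9702

r ≈ 0.9702


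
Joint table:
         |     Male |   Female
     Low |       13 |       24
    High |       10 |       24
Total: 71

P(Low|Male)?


P(Low|Male) = 13/(13+10) = 13/23

P = 13/23 ≈ 56.52%


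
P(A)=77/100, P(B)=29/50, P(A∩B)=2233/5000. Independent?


P(A)×P(B) = 2233/5000
P(A∩B) = 2233/5000
Equal ✓ → Independent

Yes, independent


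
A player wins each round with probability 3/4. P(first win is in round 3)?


Geometric: P(X=3) = (1-p)^(k-1)×p = (1/4)^2×3/4 = 3/64

P(X=3) = 3/64 ≈ 4.69%


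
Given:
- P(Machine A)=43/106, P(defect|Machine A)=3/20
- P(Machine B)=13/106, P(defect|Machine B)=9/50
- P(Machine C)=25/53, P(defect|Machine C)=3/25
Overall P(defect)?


P(B) = Σ P(B|Aᵢ)×P(Aᵢ)
  3/20×43/106 = 129/2120
  9/50×13/106 = 117/5300
  3/25×25/53 = 3/53
Sum = 1479/10600

P(defect) = 1479/10600 ≈ 13.95%


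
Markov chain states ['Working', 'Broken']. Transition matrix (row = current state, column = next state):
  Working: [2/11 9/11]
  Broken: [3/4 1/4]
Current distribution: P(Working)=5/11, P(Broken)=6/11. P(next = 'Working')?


P(next=Working) = Σᵢ P(now=i)×P(i→Working)
= 5/11×2/11 + 6/11×3/4
= 10/121 + 9/22 = 119/242

P = 119/242 ≈ 0.4917


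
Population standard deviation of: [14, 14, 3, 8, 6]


Mean = 45/5 = 9
  (14-9)²=25
  (14-9)²=25
  (3-9)²=36
  (8-9)²=1
  (6-9)²=9
Σ(x-μ)² = 96
σ² = 96/5

σ = √(96/5) ≈ 4.3818


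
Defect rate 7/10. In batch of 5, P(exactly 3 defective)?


Binomial: P(X=3) = C(5,3)×p^3×(1-p)^2
= 10 × 343/1000 × 9/100 = 3087/10000

P(X=3) = 3087/10000 ≈ 30.87%


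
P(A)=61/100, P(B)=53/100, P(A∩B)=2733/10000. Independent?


P(A)×P(B) = 3233/10000
P(A∩B) = 2733/10000
Not equal → NOT independent

No, not independent


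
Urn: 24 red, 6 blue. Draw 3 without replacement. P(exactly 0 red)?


Hypergeometric: C(24,0)×C(6,3)/C(30,3)
= 1×20/4060 = 1/203

P(X=0) = 1/203 ≈ 0.49%


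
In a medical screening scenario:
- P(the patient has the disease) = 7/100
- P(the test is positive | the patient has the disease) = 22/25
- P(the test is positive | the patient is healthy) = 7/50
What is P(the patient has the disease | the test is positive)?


Using Bayes' theorem:
P(A|B) = P(B|A)·P(A) / P(B)

P(the test is positive) = 22/25 × 7/100 + 7/50 × 93/100
= 77/1250 + 651/5000 = 959/5000

P(the patient has the disease|the test is positive) = (77/1250) / (959/5000) = 44/137

P(the patient has the disease|the test is positive) = 44/137 ≈ 32.12%


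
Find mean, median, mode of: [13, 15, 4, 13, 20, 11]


Sorted: [4, 11, 13, 13, 15, 20]
Mean = 76/6 = 38/3
Median = 13
Freq: {13: 2, 15: 1, 4: 1, 20: 1, 11: 1}
Mode: [13]

Mean=38/3, Median=13, Mode=13


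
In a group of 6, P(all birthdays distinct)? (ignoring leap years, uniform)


P(all different) = Π(365-i)/365 for i=0..5
= (365/365)×(364/365)×...×(360/365)
= 0.959538

P ≈ 0.9595 ≈ 95.95%


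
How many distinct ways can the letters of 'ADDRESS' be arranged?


Letters: 7, freq: {'A': 1, 'D': 2, 'R': 1, 'E': 1, 'S': 2}
7!/(1!×2!×1!×1!×2!) = 5040/4 = 1260

1260


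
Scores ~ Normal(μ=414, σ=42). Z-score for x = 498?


z = (x - μ)/σ = (498 - 414)/42 = 2.0

z = 2.0


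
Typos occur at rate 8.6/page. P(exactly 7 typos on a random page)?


Poisson(λ=8.6): P(X=7) = e^(-λ)×λ^k/k!
= e^(-8.6) × 8.6^7 / 7!
≈ 0.0001841057937 × 3479278.22217 / 5040 ≈ 0.127094

P(X=7) ≈ 0.127094 ≈ 12.71%


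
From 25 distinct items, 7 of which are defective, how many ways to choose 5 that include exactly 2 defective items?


Choose 2 of the 7 defective items and 3 of the other 18 items:
C(7,2)×C(18,3) = 21×816 = 17136

17136


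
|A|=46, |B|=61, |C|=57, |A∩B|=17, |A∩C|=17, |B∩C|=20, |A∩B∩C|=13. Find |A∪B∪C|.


|A∪B∪C| = 46+61+57-17-17-20+13 = 123

|A∪B∪C| = 123


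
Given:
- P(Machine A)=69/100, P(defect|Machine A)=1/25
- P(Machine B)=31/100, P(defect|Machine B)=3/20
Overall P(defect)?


P(B) = Σ P(B|Aᵢ)×P(Aᵢ)
  1/25×69/100 = 69/2500
  3/20×31/100 = 93/2000
Sum = 741/10000

P(defect) = 741/10000 ≈ 7.41%


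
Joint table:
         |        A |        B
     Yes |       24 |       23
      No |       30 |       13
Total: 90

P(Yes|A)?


P(Yes|A) = 24/(24+30) = 24/54 = 4/9

P = 4/9 ≈ 44.44%


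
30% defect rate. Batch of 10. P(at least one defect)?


P(all good) = (7/10)^10 = 282475249/10000000000
P(≥1 defect) = 9717524751/10000000000

P = 9717524751/10000000000 ≈ 97.18%


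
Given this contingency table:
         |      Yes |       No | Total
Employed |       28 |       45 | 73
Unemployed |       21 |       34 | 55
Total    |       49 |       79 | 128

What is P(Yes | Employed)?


P(Yes | Employed) = 28/(28+45) = 28/73

P(Yes|Employed) = 28/73 ≈ 38.36%


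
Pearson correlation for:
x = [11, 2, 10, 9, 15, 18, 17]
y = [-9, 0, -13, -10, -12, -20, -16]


n=7, Σx=82, Σy=-80, Σxy=-1131, Σx²=1144, Σy²=1150
r = (7×(-1131) - 82×(-80))/√((7×1144 - 82²)(7×1150 - (-80)²))
= -1357/√(1284×1650) = -1357/√2118600 ≈ -1357/1455.5411 ≈ -0.9323

r ≈ -0.9323


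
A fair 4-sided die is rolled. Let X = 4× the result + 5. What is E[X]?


E[die] = (1+4)/2 = 5/2
E[X] = 4×5/2 + 5 = 15

E[X] = 15


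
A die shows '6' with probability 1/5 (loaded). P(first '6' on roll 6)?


Geometric: P(X=6) = (1-p)^(k-1)×p = (4/5)^5×1/5 = 1024/15625

P(X=6) = 1024/15625 ≈ 6.55%


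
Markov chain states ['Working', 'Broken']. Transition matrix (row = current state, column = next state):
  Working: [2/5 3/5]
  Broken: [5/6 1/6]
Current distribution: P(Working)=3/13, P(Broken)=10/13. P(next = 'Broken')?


P(next=Broken) = Σᵢ P(now=i)×P(i→Broken)
= 3/13×3/5 + 10/13×1/6
= 9/65 + 5/39 = 4/15

P = 4/15 ≈ 0.2667


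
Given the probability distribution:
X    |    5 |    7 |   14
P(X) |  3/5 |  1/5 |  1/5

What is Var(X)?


E[X] = 36/5
E[X²] = 64
Var(X) = E[X²] - (E[X])² = 64 - 1296/25 = 304/25

Var(X) = 304/25 ≈ 12.1600


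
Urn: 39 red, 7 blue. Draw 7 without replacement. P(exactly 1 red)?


Hypergeometric: C(39,1)×C(7,6)/C(46,7)
= 39×7/53524680 = 91/17841560

P(X=1) = 91/17841560 ≈ 0.00%


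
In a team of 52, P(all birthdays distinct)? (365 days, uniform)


P(all different) = Π(365-i)/365 for i=0..51
= (365/365)×(364/365)×...×(314/365)
= 0.021995

P ≈ 0.0220 ≈ 2.20%


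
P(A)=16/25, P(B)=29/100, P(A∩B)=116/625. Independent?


P(A)×P(B) = 116/625
P(A∩B) = 116/625
Equal ✓ → Independent

Yes, independent


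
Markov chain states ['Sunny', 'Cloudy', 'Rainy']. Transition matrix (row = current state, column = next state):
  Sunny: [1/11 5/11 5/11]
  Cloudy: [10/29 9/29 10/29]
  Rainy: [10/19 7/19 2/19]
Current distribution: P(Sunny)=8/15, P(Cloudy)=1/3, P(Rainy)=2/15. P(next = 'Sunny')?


P(next=Sunny) = Σᵢ P(now=i)×P(i→Sunny)
= 8/15×1/11 + 1/3×10/29 + 2/15×10/19
= 8/165 + 10/87 + 4/57 = 21238/90915

P = 21238/90915 ≈ 0.2336


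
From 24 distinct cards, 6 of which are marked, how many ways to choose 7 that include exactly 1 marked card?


Choose 1 of the 6 marked cards and 6 of the other 18 cards:
C(6,1)×C(18,6) = 6×18564 = 111384

111384


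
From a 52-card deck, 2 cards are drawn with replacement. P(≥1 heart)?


P(not a heart) = 39/52 = 3/4
P(none in 2 draws) = (3/4)^2 = 9/16
P(≥1 heart) = 1 - 9/16 = 7/16

P = 7/16 ≈ 43.75%


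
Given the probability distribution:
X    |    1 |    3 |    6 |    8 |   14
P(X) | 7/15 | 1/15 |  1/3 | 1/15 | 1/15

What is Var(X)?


E[X] = 62/15
E[X²] = 152/5
Var(X) = E[X²] - (E[X])² = 152/5 - 3844/225 = 2996/225

Var(X) = 2996/225 ≈ 13.3156


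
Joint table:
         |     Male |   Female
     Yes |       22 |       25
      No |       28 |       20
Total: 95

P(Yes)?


P(Yes) = (22+25)/95 = 47/95

P(Yes) = 47/95 ≈ 49.47%


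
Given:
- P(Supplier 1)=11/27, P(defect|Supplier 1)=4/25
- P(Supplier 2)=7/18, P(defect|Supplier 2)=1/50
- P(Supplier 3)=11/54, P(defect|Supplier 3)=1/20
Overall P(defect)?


P(B) = Σ P(B|Aᵢ)×P(Aᵢ)
  4/25×11/27 = 44/675
  1/50×7/18 = 7/900
  1/20×11/54 = 11/1080
Sum = 449/5400

P(defect) = 449/5400 ≈ 8.31%


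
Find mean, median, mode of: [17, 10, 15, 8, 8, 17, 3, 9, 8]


Sorted: [3, 8, 8, 8, 9, 10, 15, 17, 17]
Mean = 95/9
Median = 9
Freq: {17: 2, 10: 1, 15: 1, 8: 3, 3: 1, 9: 1}
Mode: [8]

Mean=95/9, Median=9, Mode=8


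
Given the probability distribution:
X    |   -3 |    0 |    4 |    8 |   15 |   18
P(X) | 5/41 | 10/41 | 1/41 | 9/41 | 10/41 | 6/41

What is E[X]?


E[X] = Σ x·P(X=x)
= (-3)×(5/41) + (0)×(10/41) + (4)×(1/41) + (8)×(9/41) + (15)×(10/41) + (18)×(6/41)
= 319/41

E[X] = 319/41


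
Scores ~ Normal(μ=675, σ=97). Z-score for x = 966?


z = (x - μ)/σ = (966 - 675)/97 = 3.0

z = 3.0


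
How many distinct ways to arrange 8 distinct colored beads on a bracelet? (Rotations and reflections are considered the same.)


Free circular arrangements: rotations and reflections both identified.
(n-1)!/2 = 7!/2 = 5040/2 = 2520

2520


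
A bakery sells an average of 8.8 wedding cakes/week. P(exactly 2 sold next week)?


Poisson(λ=8.8): P(X=2) = e^(-λ)×λ^k/k!
= e^(-8.8) × 8.8^2 / 2!
≈ 0.0001507330751 × 77.44 / 2 ≈ 0.005836

P(X=2) ≈ 0.005836 ≈ 0.58%


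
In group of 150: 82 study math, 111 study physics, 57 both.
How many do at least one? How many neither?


|A∪B| = 82+111-57 = 136
Neither = 150-136 = 14

At least one: 136; Neither: 14


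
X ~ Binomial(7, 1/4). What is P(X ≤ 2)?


P(X ≤ 2) = Σ P(X=i) for i=0..2
P(X=0) = 2187/16384
P(X=1) = 5103/16384
P(X=2) = 5103/16384
Sum = 12393/16384

P(X ≤ 2) = 12393/16384 ≈ 75.64%


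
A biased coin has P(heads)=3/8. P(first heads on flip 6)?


Geometric: P(X=6) = (1-p)^(k-1)×p = (5/8)^5×3/8 = 9375/262144

P(X=6) = 9375/262144 ≈ 3.58%


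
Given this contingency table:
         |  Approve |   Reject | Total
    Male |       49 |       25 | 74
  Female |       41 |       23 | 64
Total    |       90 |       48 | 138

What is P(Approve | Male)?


P(Approve | Male) = 49/(49+25) = 49/74

P(Approve|Male) = 49/74 ≈ 66.22%


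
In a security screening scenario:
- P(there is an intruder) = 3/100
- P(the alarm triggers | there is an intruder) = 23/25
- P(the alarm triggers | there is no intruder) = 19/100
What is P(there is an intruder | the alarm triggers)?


Using Bayes' theorem:
P(A|B) = P(B|A)·P(A) / P(B)

P(the alarm triggers) = 23/25 × 3/100 + 19/100 × 97/100
= 69/2500 + 1843/10000 = 2119/10000

P(there is an intruder|the alarm triggers) = (69/2500) / (2119/10000) = 276/2119

P(there is an intruder|the alarm triggers) = 276/2119 ≈ 13.03%


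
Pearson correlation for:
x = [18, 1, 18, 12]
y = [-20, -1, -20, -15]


n=4, Σx=49, Σy=-56, Σxy=-901, Σx²=793, Σy²=1026
r = (4×(-901) - 49×(-56))/√((4×793 - 49²)(4×1026 - (-56)²))
= -860/√(771×968) = -860/√746328 ≈ -860/863.9028 ≈ -0.9955

r ≈ -0.9955


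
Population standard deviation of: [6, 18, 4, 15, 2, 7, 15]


Mean = 67/7
  (6-67/7)²=625/49
  (18-67/7)²=3481/49
  (4-67/7)²=1521/49
  (15-67/7)²=1444/49
  (2-67/7)²=2809/49
  (7-67/7)²=324/49
  (15-67/7)²=1444/49
Σ(x-μ)² = 1664/7
σ² = (1664/7)/7 = 1664/49

σ = √(1664/49) ≈ 5.8275


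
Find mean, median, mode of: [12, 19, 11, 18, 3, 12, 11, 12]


Sorted: [3, 11, 11, 12, 12, 12, 18, 19]
Mean = 98/8 = 49/4
Median = 12
Freq: {12: 3, 19: 1, 11: 2, 18: 1, 3: 1}
Mode: [12]

Mean=49/4, Median=12, Mode=12


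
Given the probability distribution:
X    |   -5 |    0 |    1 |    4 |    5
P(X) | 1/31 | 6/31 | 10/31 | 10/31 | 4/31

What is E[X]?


E[X] = Σ x·P(X=x)
= (-5)×(1/31) + (0)×(6/31) + (1)×(10/31) + (4)×(10/31) + (5)×(4/31)
= 65/31

E[X] = 65/31


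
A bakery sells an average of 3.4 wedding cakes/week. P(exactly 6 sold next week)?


Poisson(λ=3.4): P(X=6) = e^(-λ)×λ^k/k!
= e^(-3.4) × 3.4^6 / 6!
≈ 0.03337326996 × 1544.804416 / 720 ≈ 0.071604

P(X=6) ≈ 0.071604 ≈ 7.16%


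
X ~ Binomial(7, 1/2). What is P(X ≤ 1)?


P(X ≤ 1) = Σ P(X=i) for i=0..1
P(X=0) = 1/128
P(X=1) = 7/128
Sum = 1/16

P(X ≤ 1) = 1/16 ≈ 6.25%


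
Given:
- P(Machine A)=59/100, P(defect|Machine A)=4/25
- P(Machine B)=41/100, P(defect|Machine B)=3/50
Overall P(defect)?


P(B) = Σ P(B|Aᵢ)×P(Aᵢ)
  4/25×59/100 = 59/625
  3/50×41/100 = 123/5000
Sum = 119/1000

P(defect) = 119/1000 ≈ 11.90%


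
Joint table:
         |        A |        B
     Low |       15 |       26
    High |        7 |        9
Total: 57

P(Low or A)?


P(Low∨A) = P(Low) + P(A) - P(Low∧A)
= (41 + 22 - 15)/57 = 48/57 = 16/19

P = 16/19 ≈ 84.21%


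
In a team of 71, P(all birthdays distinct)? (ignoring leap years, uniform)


P(all different) = Π(365-i)/365 for i=0..70
= (365/365)×(364/365)×...×(295/365)
= 0.000679

P ≈ 0.0007 ≈ 0.07%


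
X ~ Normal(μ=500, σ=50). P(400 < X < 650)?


z₁=(400-500)/50=-2.0, z₂=(650-500)/50=3.0
P = Φ(3.0) - Φ(-2.0) = 0.998650 - 0.022750 = 0.975900 ≈ 0.9759

P(400 < X < 650) ≈ 0.9759


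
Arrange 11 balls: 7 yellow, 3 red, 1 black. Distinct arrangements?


11!/(7!×3!×1!) = 1320

1320


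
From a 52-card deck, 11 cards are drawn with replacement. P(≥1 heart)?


P(not a heart) = 39/52 = 3/4
P(none in 11 draws) = (3/4)^11 = 177147/4194304
P(≥1 heart) = 1 - 177147/4194304 = 4017157/4194304

P = 4017157/4194304 ≈ 95.78%


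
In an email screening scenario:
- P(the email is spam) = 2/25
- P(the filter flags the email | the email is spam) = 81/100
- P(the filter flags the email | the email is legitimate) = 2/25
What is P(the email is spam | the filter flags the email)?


Using Bayes' theorem:
P(A|B) = P(B|A)·P(A) / P(B)

P(the filter flags the email) = 81/100 × 2/25 + 2/25 × 23/25
= 81/1250 + 46/625 = 173/1250

P(the email is spam|the filter flags the email) = (81/1250) / (173/1250) = 81/173

P(the email is spam|the filter flags the email) = 81/173 ≈ 46.82%


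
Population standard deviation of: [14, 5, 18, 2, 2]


Mean = 41/5
  (14-41/5)²=841/25
  (5-41/5)²=256/25
  (18-41/5)²=2401/25
  (2-41/5)²=961/25
  (2-41/5)²=961/25
Σ(x-μ)² = 1084/5
σ² = (1084/5)/5 = 1084/25

σ = √(1084/25) ≈ 6.5848


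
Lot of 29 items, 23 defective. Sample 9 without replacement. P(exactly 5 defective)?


Hypergeometric: C(23,5)×C(6,4)/C(29,9)
= 33649×15/10015005 = 19/377

P(X=5) = 19/377 ≈ 5.04%


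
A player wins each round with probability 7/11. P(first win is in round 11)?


Geometric: P(X=11) = (1-p)^(k-1)×p = (4/11)^10×7/11 = 7340032/285311670611

P(X=11) = 7340032/285311670611 ≈ 0.00%


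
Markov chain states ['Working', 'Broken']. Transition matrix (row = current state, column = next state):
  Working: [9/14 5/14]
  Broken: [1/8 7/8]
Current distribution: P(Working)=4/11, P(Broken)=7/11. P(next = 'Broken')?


P(next=Broken) = Σᵢ P(now=i)×P(i→Broken)
= 4/11×5/14 + 7/11×7/8
= 10/77 + 49/88 = 423/616

P = 423/616 ≈ 0.6867


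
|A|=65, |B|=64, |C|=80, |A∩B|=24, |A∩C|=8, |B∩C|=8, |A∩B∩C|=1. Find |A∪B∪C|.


|A∪B∪C| = 65+64+80-24-8-8+1 = 170

|A∪B∪C| = 170


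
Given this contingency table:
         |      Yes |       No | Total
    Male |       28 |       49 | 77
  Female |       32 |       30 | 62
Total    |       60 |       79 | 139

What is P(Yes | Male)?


P(Yes | Male) = 28/(28+49) = 28/77 = 4/11

P(Yes|Male) = 4/11 ≈ 36.36%


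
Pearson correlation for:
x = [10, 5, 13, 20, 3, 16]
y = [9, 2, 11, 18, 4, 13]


n=6, Σx=67, Σy=57, Σxy=823, Σx²=959, Σy²=715
r = (6×823 - 67×57)/√((6×959 - 67²)(6×715 - 57²))
= 1119/√(1265×1041) = 1119/√1316865 ≈ 1119/1147.5474 ≈ 0.9751

r ≈ 0.9751


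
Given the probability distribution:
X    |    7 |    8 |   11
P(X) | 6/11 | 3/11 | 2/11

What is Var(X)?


E[X] = 8
E[X²] = 728/11
Var(X) = E[X²] - (E[X])² = 728/11 - 64 = 24/11

Var(X) = 24/11 ≈ 2.1818


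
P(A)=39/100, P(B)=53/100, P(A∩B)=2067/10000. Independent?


P(A)×P(B) = 2067/10000
P(A∩B) = 2067/10000
Equal ✓ → Independent

Yes, independent


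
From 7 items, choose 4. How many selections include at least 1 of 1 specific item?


Complement: C(7,4) - C(6,4) = 35 - 15 = 20

20


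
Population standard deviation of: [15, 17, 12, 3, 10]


Mean = 57/5
  (15-57/5)²=324/25
  (17-57/5)²=784/25
  (12-57/5)²=9/25
  (3-57/5)²=1764/25
  (10-57/5)²=49/25
Σ(x-μ)² = 586/5
σ² = (586/5)/5 = 586/25

σ = √(586/25) ≈ 4.8415


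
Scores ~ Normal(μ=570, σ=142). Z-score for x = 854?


z = (x - μ)/σ = (854 - 570)/142 = 2.0

z = 2.0


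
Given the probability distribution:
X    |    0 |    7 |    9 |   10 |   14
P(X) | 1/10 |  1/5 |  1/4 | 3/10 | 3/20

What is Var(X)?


E[X] = 35/4
E[X²] = 1789/20
Var(X) = E[X²] - (E[X])² = 1789/20 - 1225/16 = 1031/80

Var(X) = 1031/80 ≈ 12.8875


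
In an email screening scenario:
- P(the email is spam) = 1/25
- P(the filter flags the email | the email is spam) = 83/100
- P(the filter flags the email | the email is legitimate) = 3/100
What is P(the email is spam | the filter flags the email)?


Using Bayes' theorem:
P(A|B) = P(B|A)·P(A) / P(B)

P(the filter flags the email) = 83/100 × 1/25 + 3/100 × 24/25
= 83/2500 + 18/625 = 31/500

P(the email is spam|the filter flags the email) = (83/2500) / (31/500) = 83/155

P(the email is spam|the filter flags the email) = 83/155 ≈ 53.55%


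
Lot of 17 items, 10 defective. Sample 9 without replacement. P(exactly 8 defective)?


Hypergeometric: C(10,8)×C(7,1)/C(17,9)
= 45×7/24310 = 63/4862

P(X=8) = 63/4862 ≈ 1.30%


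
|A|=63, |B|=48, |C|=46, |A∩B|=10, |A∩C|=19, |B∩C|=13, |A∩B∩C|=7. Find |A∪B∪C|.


|A∪B∪C| = 63+48+46-10-19-13+7 = 122

|A∪B∪C| = 122


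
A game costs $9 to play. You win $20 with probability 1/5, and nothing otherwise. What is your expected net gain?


E[gain] = (20-9)×1/5 + (-9)×4/5
= 11/5 - 36/5 = -5

Expected net gain = $-5 ≈ $-5.00


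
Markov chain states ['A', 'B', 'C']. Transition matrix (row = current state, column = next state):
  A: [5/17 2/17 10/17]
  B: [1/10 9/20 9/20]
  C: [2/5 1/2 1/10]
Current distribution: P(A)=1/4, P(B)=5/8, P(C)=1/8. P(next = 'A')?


P(next=A) = Σᵢ P(now=i)×P(i→A)
= 1/4×5/17 + 5/8×1/10 + 1/8×2/5
= 5/68 + 1/16 + 1/20 = 253/1360

P = 253/1360 ≈ 0.1860


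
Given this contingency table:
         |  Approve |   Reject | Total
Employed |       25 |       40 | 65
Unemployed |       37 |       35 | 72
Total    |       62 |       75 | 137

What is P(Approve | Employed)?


P(Approve | Employed) = 25/(25+40) = 25/65 = 5/13

P(Approve|Employed) = 5/13 ≈ 38.46%


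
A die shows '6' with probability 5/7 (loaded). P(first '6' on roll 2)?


Geometric: P(X=2) = (1-p)^(k-1)×p = (2/7)^1×5/7 = 10/49

P(X=2) = 10/49 ≈ 20.41%


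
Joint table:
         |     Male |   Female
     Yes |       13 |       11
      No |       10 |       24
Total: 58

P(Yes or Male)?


P(Yes∨Male) = P(Yes) + P(Male) - P(Yes∧Male)
= (24 + 23 - 13)/58 = 34/58 = 17/29

P = 17/29 ≈ 58.62%


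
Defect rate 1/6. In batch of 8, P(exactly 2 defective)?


Binomial: P(X=2) = C(8,2)×p^2×(1-p)^6
= 28 × 1/36 × 15625/46656 = 109375/419904

P(X=2) = 109375/419904 ≈ 26.05%


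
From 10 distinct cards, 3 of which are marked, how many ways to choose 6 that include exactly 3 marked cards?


Choose 3 of the 3 marked cards and 3 of the other 7 cards:
C(3,3)×C(7,3) = 1×35 = 35

35


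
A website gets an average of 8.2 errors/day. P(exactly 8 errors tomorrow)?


Poisson(λ=8.2): P(X=8) = e^(-λ)×λ^k/k!
= e^(-8.2) × 8.2^8 / 8!
≈ 0.00027465357 × 20441408.5865 / 40320 ≈ 0.139244

P(X=8) ≈ 0.139244 ≈ 13.92%


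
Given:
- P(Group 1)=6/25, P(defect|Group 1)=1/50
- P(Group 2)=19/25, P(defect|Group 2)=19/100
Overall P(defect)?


P(B) = Σ P(B|Aᵢ)×P(Aᵢ)
  1/50×6/25 = 3/625
  19/100×19/25 = 361/2500
Sum = 373/2500

P(defect) = 373/2500 ≈ 14.92%


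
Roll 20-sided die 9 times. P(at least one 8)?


P(no 8)^9 = (19/20)^9 = 322687697779/512000000000
P(≥1) = 1 - 322687697779/512000000000 = 189312302221/512000000000

P = 189312302221/512000000000 ≈ 36.98%


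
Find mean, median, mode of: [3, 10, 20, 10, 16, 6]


Sorted: [3, 6, 10, 10, 16, 20]
Mean = 65/6
Median = 10
Freq: {3: 1, 10: 2, 20: 1, 16: 1, 6: 1}
Mode: [10]

Mean=65/6, Median=10, Mode=10


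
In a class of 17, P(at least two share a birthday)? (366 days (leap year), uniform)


P(all different) = Π(366-i)/366 for i=0..16
= 0.685712
P(match) = 1 - 0.685712 = 0.314288

P ≈ 0.3143 ≈ 31.43%


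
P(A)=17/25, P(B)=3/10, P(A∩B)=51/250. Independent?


P(A)×P(B) = 51/250
P(A∩B) = 51/250
Equal ✓ → Independent

Yes, independent


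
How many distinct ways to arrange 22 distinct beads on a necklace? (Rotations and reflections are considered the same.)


Free circular arrangements: rotations and reflections both identified.
(n-1)!/2 = 21!/2 = 51090942171709440000/2 = 25545471085854720000

25545471085854720000


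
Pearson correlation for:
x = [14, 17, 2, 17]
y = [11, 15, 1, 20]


n=4, Σx=50, Σy=47, Σxy=751, Σx²=778, Σy²=747
r = (4×751 - 50×47)/√((4×778 - 50²)(4×747 - 47²))
= 654/√(612×779) = 654/√476748 ≈ 654/690.4694 ≈ 0.9472

r ≈ 0.9472


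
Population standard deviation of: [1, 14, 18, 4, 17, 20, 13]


Mean = 87/7
  (1-87/7)²=6400/49
  (14-87/7)²=121/49
  (18-87/7)²=1521/49
  (4-87/7)²=3481/49
  (17-87/7)²=1024/49
  (20-87/7)²=2809/49
  (13-87/7)²=16/49
Σ(x-μ)² = 2196/7
σ² = (2196/7)/7 = 2196/49

σ = √(2196/49) ≈ 6.6945


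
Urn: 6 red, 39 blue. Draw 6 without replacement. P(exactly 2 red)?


Hypergeometric: C(6,2)×C(39,4)/C(45,6)
= 15×82251/8145060 = 82251/543004

P(X=2) = 82251/543004 ≈ 15.15%


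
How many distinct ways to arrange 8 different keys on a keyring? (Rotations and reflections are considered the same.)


Free circular arrangements: rotations and reflections both identified.
(n-1)!/2 = 7!/2 = 5040/2 = 2520

2520


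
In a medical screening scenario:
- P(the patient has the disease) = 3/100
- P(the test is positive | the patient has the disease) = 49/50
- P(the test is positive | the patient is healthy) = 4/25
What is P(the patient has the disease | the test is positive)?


Using Bayes' theorem:
P(A|B) = P(B|A)·P(A) / P(B)

P(the test is positive) = 49/50 × 3/100 + 4/25 × 97/100
= 147/5000 + 97/625 = 923/5000

P(the patient has the disease|the test is positive) = (147/5000) / (923/5000) = 147/923

P(the patient has the disease|the test is positive) = 147/923 ≈ 15.93%


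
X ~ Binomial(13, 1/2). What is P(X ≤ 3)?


P(X ≤ 3) = Σ P(X=i) for i=0..3
P(X=0) = 1/8192
P(X=1) = 13/8192
P(X=2) = 39/4096
P(X=3) = 143/4096
Sum = 189/4096

P(X ≤ 3) = 189/4096 ≈ 4.61%


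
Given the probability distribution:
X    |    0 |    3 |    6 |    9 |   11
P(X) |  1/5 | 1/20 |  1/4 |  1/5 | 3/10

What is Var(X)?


E[X] = 27/4
E[X²] = 1239/20
Var(X) = E[X²] - (E[X])² = 1239/20 - 729/16 = 1311/80

Var(X) = 1311/80 ≈ 16.3875


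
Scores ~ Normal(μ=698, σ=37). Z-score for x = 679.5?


z = (x - μ)/σ = (679.5 - 698)/37 = -0.5

z = -0.5


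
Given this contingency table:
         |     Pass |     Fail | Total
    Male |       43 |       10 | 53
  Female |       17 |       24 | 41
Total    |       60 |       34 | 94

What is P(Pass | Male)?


P(Pass | Male) = 43/(43+10) = 43/53

P(Pass|Male) = 43/53 ≈ 81.13%


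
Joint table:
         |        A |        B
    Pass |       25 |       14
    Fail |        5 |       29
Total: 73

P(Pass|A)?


P(Pass|A) = 25/(25+5) = 25/30 = 5/6

P = 5/6 ≈ 83.33%


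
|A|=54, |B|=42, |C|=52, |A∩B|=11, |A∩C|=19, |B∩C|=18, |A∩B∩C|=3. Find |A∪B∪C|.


|A∪B∪C| = 54+42+52-11-19-18+3 = 103

|A∪B∪C| = 103


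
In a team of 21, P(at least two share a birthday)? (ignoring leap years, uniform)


P(all different) = Π(365-i)/365 for i=0..20
= 0.556312
P(match) = 1 - 0.556312 = 0.443688

P ≈ 0.4437 ≈ 44.37%


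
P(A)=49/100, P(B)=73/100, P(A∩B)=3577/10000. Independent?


P(A)×P(B) = 3577/10000
P(A∩B) = 3577/10000
Equal ✓ → Independent

Yes, independent


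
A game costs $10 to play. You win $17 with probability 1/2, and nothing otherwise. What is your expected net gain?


E[gain] = (17-10)×1/2 + (-10)×1/2
= 7/2 - 5 = -3/2

Expected net gain = $-3/2 ≈ $-1.50


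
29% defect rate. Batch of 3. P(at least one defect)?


P(all good) = (71/100)^3 = 357911/1000000
P(≥1 defect) = 642089/1000000

P = 642089/1000000 ≈ 64.21%


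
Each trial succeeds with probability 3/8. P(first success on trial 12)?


Geometric: P(X=12) = (1-p)^(k-1)×p = (5/8)^11×3/8 = 146484375/68719476736

P(X=12) = 146484375/68719476736 ≈ 0.21%


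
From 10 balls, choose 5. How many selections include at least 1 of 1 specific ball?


Complement: C(10,5) - C(9,5) = 252 - 126 = 126

126


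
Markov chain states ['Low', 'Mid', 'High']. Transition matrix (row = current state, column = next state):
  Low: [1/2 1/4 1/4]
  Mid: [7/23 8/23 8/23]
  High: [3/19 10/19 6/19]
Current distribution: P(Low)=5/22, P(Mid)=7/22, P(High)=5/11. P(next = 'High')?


P(next=High) = Σᵢ P(now=i)×P(i→High)
= 5/22×1/4 + 7/22×8/23 + 5/11×6/19
= 5/88 + 28/253 + 30/209 = 11961/38456

P = 11961/38456 ≈ 0.3110


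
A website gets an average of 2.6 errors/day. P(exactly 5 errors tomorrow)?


Poisson(λ=2.6): P(X=5) = e^(-λ)×λ^k/k!
= e^(-2.6) × 2.6^5 / 5!
≈ 0.07427357821 × 118.81376 / 120 ≈ 0.073539

P(X=5) ≈ 0.073539 ≈ 7.35%


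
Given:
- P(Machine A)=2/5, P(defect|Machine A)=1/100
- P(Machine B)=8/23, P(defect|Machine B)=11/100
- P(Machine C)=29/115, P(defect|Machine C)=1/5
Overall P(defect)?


P(B) = Σ P(B|Aᵢ)×P(Aᵢ)
  1/100×2/5 = 1/250
  11/100×8/23 = 22/575
  1/5×29/115 = 29/575
Sum = 533/5750

P(defect) = 533/5750 ≈ 9.27%


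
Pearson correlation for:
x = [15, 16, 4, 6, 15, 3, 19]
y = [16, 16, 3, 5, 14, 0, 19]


n=7, Σx=78, Σy=73, Σxy=1109, Σx²=1128, Σy²=1103
r = (7×1109 - 78×73)/√((7×1128 - 78²)(7×1103 - 73²))
= 2069/√(1812×2392) = 2069/√4334304 ≈ 2069/2081.8991 ≈ 0.9938

r ≈ 0.9938


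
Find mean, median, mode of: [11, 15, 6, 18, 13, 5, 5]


Sorted: [5, 5, 6, 11, 13, 15, 18]
Mean = 73/7
Median = 11
Freq: {11: 1, 15: 1, 6: 1, 18: 1, 13: 1, 5: 2}
Mode: [5]

Mean=73/7, Median=11, Mode=5


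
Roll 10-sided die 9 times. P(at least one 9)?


P(no 9)^9 = (9/10)^9 = 387420489/1000000000
P(≥1) = 1 - 387420489/1000000000 = 612579511/1000000000

P = 612579511/1000000000 ≈ 61.26%


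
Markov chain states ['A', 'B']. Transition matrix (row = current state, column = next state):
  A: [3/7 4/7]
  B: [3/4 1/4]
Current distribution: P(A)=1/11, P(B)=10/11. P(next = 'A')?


P(next=A) = Σᵢ P(now=i)×P(i→A)
= 1/11×3/7 + 10/11×3/4
= 3/77 + 15/22 = 111/154

P = 111/154 ≈ 0.7208


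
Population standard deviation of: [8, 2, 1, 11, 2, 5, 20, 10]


Mean = 59/8
  (8-59/8)²=25/64
  (2-59/8)²=1849/64
  (1-59/8)²=2601/64
  (11-59/8)²=841/64
  (2-59/8)²=1849/64
  (5-59/8)²=361/64
  (20-59/8)²=10201/64
  (10-59/8)²=441/64
Σ(x-μ)² = 2271/8
σ² = (2271/8)/8 = 2271/64

σ = √(2271/64) ≈ 5.9569


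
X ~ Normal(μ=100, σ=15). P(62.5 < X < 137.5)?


z₁=(62.5-100)/15=-2.5, z₂=(137.5-100)/15=2.5
P = Φ(2.5) - Φ(-2.5) = 0.993790 - 0.006210 = 0.987580 ≈ 0.9876

P(62.5 < X < 137.5) ≈ 0.9876


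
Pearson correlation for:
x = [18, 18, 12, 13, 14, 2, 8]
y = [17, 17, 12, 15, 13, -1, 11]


n=7, Σx=85, Σy=84, Σxy=1219, Σx²=1225, Σy²=1238
r = (7×1219 - 85×84)/√((7×1225 - 85²)(7×1238 - 84²))
= 1393/√(1350×1610) = 1393/√2173500 ≈ 1393/1474.2795 ≈ 0.9449

r ≈ 0.9449


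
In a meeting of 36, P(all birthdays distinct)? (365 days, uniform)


P(all different) = Π(365-i)/365 for i=0..35
= (365/365)×(364/365)×...×(330/365)
= 0.167818

P ≈ 0.1678 ≈ 16.78%
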